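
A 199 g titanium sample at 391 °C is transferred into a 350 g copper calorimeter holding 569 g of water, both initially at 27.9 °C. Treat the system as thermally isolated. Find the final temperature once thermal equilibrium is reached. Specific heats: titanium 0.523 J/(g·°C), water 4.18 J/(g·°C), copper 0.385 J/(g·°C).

T_f ≈ 42.3 °C

Net heat exchanged in the isolated system is zero:
199×0.523×(T − 391) + 569×4.18×(T − 27.9) + 350×0.385×(T − 27.9) = 0
104.08(T − 391) + 2378.4(T − 27.9) + 134.75(T − 27.9) = 0
2617.2 T = 110812
T = 110812 / 2617.2 = 42.3 °C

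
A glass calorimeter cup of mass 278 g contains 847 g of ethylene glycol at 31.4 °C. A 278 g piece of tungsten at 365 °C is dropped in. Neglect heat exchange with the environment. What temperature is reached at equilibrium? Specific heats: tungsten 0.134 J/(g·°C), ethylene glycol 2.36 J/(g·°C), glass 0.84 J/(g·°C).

T_f ≈ 36.9 °C

Energy conservation, ΣQ = 0:
278×0.134×(T − 365) + 847×2.36×(T − 31.4) + 278×0.84×(T − 31.4) = 0
37.25(T − 365) + 1998.9(T − 31.4) + 233.52(T − 31.4) = 0
(37.25 + 1998.9 + 233.52) T = 37.25×365 + 1998.9×31.4 + 233.52×31.4
T ≈ 36.88 °C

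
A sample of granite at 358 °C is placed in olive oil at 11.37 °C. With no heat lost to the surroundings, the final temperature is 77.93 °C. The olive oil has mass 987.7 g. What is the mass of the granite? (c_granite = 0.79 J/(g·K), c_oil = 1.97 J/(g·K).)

Conservation of energy gives ΣQ = 0:
m×0.79×(77.93 − 358) + 987.7×1.97×(77.93 − 11.37) = 0
-221.26 m = -129510
m = -129510/-221.26 ≈ 585.3 g

m ≈ 585 g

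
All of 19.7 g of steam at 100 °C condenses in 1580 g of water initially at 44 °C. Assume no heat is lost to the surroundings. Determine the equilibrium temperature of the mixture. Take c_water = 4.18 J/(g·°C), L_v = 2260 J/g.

Let T be the final temperature. ΣQ_i = 0:
latent heat released on condensation: 19.7·2260 = 44522
  condensed water 100 °C→T: 82.35(T − 100)
  original water: 6604.4(T − 44)
6686.7 T = 44522 + 8234.6 + 290594 = 343350
T ≈ 51.35 °C — below 100 °C, confirming all the steam condensed.

T_f ≈ 51.3 °C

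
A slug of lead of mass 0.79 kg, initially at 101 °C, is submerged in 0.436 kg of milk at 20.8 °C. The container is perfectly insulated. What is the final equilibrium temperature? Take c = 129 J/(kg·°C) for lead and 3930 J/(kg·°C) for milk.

T_f ≈ 25.3 °C

Net heat exchanged in the isolated system is zero:
0.79·129·(T − 101) + 0.436·3930·(T − 20.8) = 0
101.91(T − 101) + 1713.5(T − 20.8) = 0
1815.4 T = 45933
T = 45933 / 1815.4 = 25.3 °C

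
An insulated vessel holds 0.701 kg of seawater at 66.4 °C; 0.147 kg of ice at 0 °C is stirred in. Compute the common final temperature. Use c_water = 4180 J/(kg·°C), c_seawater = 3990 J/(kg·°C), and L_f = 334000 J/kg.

T_f ≈ 40.0 °C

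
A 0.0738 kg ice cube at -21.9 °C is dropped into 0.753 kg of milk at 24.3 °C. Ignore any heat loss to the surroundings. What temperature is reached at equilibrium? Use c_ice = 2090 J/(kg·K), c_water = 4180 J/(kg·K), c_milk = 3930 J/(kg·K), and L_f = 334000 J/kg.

T_f ≈ 13.4 °C

Let T be the final temperature. ΣQ_i = 0:
warm ice to 0 °C: 0.0738·2090·(0 − (-21.9)) = 3377.9
  latent heat to melt: 0.0738·334000 = 24649
  meltwater 0→T: 0.0738·4180·T = 308.48 T
  milk cools: 0.753·3930·(T − 24.3) = 2959.3(T − 24.3)
3267.8 T = 71911 − 28027 = 43884
T ≈ 13.43 °C — above 0 °C, consistent with complete melting.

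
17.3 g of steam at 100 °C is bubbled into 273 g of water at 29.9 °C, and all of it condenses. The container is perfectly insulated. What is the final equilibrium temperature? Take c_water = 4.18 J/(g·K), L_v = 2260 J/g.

Taking heat into each body as positive, Σ m c ΔT = 0:
steam→water at 100 °C releases m L_v = 17.3×2260 = 39098
  condensate cools 100→T: 17.3×4.18×(T − 100) = 72.31(T − 100)
  water warms: 273×4.18×(T − 29.9) = 1141.1(T − 29.9)
1213.5 T = 39098 + 7231.4 + 34120 = 80449
T ≈ 66.30 °C (< 100 °C, so full condensation is consistent).

T_f ≈ 66.3 °C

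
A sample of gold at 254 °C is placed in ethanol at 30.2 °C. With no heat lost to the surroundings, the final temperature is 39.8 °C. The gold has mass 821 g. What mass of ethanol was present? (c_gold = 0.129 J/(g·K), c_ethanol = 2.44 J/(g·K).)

Heat lost by the gold = heat gained by the ethanol:
821×0.129×(254 − 39.8) = m×2.44×(39.8 − 30.2)
23.42 m = 22686  ⇒  m ≈ 968.5 g

m ≈ 968 g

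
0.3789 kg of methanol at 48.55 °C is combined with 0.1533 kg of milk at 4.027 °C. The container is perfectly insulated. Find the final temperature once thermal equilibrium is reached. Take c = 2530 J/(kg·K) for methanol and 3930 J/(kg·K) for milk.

T_f ≈ 31.4 °C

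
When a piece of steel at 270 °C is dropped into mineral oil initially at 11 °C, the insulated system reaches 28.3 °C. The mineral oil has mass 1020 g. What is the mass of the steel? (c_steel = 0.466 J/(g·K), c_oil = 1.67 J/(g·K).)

Heat lost by the steel = heat gained by the oil:
m·0.466·(270 − 28.3) = 1020·1.67·(28.3 − 11)
112.63 m = 29469  ⇒  m ≈ 261.6 g

m ≈ 262 g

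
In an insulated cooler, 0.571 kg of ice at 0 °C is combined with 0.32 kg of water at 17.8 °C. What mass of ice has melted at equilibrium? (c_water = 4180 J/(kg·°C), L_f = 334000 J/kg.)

m_melted ≈ 0.0713 kg

Water can give up m c ΔT = 0.32×4180×17.8 = 23809 J before reaching 0 °C.
To melt every bit of ice: 0.571×334000 = 190714 J.
23809 J < 190714 J, so only part of the ice melts and the system sits at 0 °C.
m_melted×334000 = 23809  ⇒  m_melted ≈ 0.07129 kg.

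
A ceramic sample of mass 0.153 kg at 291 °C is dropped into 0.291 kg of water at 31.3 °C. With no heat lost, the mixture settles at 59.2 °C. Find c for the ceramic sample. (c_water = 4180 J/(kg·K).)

m_s c (T_s − T_f) = m_water c_water (T_f − T_0):
0.153×c×(291 − 59.2) = 0.291×4180×(59.2 − 31.3)
35.47 c = 33937  ⇒  c ≈ 956.9 J/(kg·K)

c ≈ 957 J/(kg·K)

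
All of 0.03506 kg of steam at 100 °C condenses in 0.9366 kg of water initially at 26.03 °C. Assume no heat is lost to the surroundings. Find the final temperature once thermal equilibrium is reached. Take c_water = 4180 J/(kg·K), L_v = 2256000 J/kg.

T_f ≈ 48.2 °C

Energy balance with sensible and latent terms:
condense steam: −0.03506·2256000 = −79095; condensate cools 100→T: 0.03506·4180·(T − 100) = 146.55(T − 100); original water: 3915(T − 26.03)
4061.5 T = 79095 + 14655 + 101907 = 195658
T ≈ 48.17 °C (< 100 °C, so full condensation is consistent).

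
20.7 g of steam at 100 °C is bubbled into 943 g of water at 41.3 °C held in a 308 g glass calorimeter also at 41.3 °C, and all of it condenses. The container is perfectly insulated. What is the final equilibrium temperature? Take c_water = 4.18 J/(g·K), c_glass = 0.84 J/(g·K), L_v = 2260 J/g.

T_f ≈ 53.4 °C

Energy conservation, ΣQ = 0:
latent heat released on condensation: 20.7·2260 = 46782; condensate cools 100→T: 20.7·4.18·(T − 100) = 86.53(T − 100); water warms: 943·4.18·(T − 41.3) = 3941.7(T − 41.3); cup: 258.72(T − 41.3)
4287 T = 46782 + 8652.6 + 173479 = 228914
T ≈ 53.40 °C, under the boiling point, so the assumption holds.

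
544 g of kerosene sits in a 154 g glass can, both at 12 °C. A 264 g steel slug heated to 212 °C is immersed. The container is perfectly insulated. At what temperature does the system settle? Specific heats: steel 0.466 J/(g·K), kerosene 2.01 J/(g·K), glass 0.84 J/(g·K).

T_f ≈ 30.3 °C

Net heat exchanged in the isolated system is zero:
264·0.466·(T − 212) + 544·2.01·(T − 12) + 154·0.84·(T − 12) = 0
1345.8 T = 40755
T = 40755 / 1345.8 = 30.3 °C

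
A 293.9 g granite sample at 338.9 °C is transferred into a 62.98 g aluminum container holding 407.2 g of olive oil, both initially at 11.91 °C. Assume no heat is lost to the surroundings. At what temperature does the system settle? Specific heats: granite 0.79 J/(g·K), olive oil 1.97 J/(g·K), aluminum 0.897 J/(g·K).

Let T be the final temperature. ΣQ_i = 0:
293.9*0.79*(T − 338.9) + 407.2*1.97*(T − 11.91) + 62.98*0.897*(T − 11.91) = 0
232.18(T − 338.9) + 802.18(T − 11.91) + 56.49(T − 11.91) = 0
1090.9 T = 88913
T ≈ 81.51 °C

T_f ≈ 81.5 °C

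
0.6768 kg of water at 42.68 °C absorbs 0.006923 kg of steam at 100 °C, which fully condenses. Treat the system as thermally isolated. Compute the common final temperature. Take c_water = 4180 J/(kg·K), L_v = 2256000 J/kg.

Heat gained plus heat lost sum to zero:
condense steam: −0.006923×2256000 = −15618
  condensed water 100 °C→T: 28.94(T − 100)
  water warms: 0.6768×4180×(T − 42.68) = 2829(T − 42.68)
2858 T = 15618 + 2893.8 + 120743 = 139255
T ≈ 48.73 °C (< 100 °C, so full condensation is consistent).

T_f ≈ 48.7 °C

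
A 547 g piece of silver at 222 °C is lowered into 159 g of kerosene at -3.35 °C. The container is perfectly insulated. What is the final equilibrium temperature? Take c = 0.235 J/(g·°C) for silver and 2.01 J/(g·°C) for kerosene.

T_f ≈ 61.3 °C

T_f is the heat-capacity-weighted average of the initial temperatures:
T_f = (128.54·222 + 319.59·(-3.35)) / (128.54 + 319.59)
    = 27466 / 448.13 ≈ 61.29 °C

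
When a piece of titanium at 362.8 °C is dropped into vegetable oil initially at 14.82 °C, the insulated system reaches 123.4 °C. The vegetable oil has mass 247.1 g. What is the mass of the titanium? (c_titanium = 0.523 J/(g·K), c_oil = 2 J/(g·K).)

m ≈ 429 g

|Q_titanium| = |Q_oil|:
m·0.523·(362.8 − 123.4) = 247.1·2·(123.4 − 14.82)
125.21 m = 53660  ⇒  m ≈ 428.6 g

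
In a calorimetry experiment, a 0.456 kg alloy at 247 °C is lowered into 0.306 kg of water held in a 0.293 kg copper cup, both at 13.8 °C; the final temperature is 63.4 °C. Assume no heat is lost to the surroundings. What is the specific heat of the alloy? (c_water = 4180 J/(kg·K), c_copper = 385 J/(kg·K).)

c ≈ 825 J/(kg·K)

Let T be the final temperature. ΣQ_i = 0:
0.456×c×(63.4 − 247) + 0.306×4180×(63.4 − 13.8) + 0.293×385×(63.4 − 13.8) = 0
-83.72 c = -69037
c = -69037/-83.72 ≈ 824.6 J/(kg·K)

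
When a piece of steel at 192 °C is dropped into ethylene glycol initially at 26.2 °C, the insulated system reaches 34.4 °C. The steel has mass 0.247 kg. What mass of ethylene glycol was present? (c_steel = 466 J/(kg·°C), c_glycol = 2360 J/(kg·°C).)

Heat lost by the steel = heat gained by the glycol:
0.247·466·(192 − 34.4) = m·2360·(34.4 − 26.2)
19352 m = 18140  ⇒  m ≈ 0.9374 kg

m ≈ 0.937 kg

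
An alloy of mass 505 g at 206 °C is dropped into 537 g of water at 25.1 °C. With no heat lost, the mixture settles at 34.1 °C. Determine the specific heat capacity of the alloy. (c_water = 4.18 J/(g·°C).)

m_s c (T_s − T_f) = m_water c_water (T_f − T_0):
505·c·(206 − 34.1) = 537·4.18·(34.1 − 25.1)
86810 c = 20202  ⇒  c ≈ 0.2327 J/(g·°C)

c ≈ 0.233 J/(g·°C)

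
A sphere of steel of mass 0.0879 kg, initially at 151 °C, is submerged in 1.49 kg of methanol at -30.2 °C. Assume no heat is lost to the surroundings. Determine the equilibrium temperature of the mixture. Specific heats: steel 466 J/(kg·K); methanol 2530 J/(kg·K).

|Q_steel| = |Q_methanol|:
0.0879*466*(151 − T) = 1.49*2530*(T − (-30.2))
40.96(151 − T) = 3769.7(T − (-30.2))
3810.7 T = -107660  ⇒  T ≈ -28.25 °C

T_f ≈ -28.3 °C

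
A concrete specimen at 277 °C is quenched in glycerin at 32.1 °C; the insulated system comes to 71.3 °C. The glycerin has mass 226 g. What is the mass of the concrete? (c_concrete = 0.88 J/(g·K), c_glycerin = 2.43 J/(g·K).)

Heat lost by the concrete = heat gained by the glycerin:
m·0.88·(277 − 71.3) = 226·2.43·(71.3 − 32.1)
181.02 m = 21528  ⇒  m ≈ 118.9 g

m ≈ 119 g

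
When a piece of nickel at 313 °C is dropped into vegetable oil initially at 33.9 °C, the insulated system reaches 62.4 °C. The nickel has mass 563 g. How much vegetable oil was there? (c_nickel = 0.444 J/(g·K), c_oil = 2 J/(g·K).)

Energy conservation, ΣQ = 0:
563·0.444·(62.4 − 313) + m·2·(62.4 − 33.9) = 0
57 m = 62643
m = 62643/57 ≈ 1099 g

m ≈ 1100 g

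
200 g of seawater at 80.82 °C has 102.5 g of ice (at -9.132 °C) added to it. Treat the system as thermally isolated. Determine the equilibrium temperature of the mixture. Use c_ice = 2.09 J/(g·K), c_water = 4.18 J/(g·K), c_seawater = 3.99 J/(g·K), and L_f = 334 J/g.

Taking heat into each body as positive, Σ m c ΔT = 0:
warm ice to 0 °C: 102.5×2.09×(0 − (-9.132)) = 1956.3
  fusion: m_ice L_f = 102.5×334 = 34235
  warm the meltwater: 428.45 T
  seawater: 798(T − 80.82)
1226.5 T = 64494 − 36191 = 28303
T ≈ 23.08 °C (positive, so assuming full melt was valid).

T_f ≈ 23.1 °C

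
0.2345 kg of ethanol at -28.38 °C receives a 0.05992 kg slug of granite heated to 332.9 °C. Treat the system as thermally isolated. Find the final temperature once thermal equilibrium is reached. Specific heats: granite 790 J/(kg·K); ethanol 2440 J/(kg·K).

T_f ≈ -0.8 °C

Set heat shed by the hot body equal to heat absorbed by the cold body:
0.05992×790×(332.9 − T) = 0.2345×2440×(T − (-28.38))
47.34(332.9 − T) = 572.18(T − (-28.38))
619.52 T = -480.05  ⇒  T ≈ -0.77 °C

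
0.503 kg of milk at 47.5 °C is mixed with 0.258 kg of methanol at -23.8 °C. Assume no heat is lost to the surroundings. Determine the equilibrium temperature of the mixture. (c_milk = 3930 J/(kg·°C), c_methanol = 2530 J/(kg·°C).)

T_f ≈ 29.8 °C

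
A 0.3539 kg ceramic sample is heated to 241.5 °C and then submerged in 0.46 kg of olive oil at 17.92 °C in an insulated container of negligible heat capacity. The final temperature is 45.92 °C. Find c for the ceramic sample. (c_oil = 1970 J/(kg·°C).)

Heat lost by the ceramic sample = heat gained by the oil:
0.3539·c·(241.5 − 45.92) = 0.46·1970·(45.92 − 17.92)
69.22 c = 25374  ⇒  c ≈ 366.6 J/(kg·°C)

c ≈ 367 J/(kg·°C)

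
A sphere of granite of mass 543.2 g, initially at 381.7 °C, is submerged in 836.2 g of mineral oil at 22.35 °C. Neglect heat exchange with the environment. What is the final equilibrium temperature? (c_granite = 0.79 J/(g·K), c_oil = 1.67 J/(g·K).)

T_f ≈ 106.8 °C

Set heat shed by the hot body equal to heat absorbed by the cold body:
543.2*0.79*(381.7 − T) = 836.2*1.67*(T − 22.35)
429.13(381.7 − T) = 1396.5(T − 22.35)
1825.6 T = 195009  ⇒  T ≈ 106.82 °C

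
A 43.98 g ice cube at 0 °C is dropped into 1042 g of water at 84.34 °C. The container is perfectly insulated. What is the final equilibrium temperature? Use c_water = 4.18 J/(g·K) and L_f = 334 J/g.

Energy conservation, ΣQ = 0:
latent heat to melt: 43.98×334 = 14689; meltwater 0→T: 43.98×4.18×T = 183.84 T; water cools: 1042×4.18×(T − 84.34) = 4355.6(T − 84.34)
4539.4 T = 367348 − 14689 = 352659
T ≈ 77.69 °C — above 0 °C, consistent with complete melting.

T_f ≈ 77.7 °C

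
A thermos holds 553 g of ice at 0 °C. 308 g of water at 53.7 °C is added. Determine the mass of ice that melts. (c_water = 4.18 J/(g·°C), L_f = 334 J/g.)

Water can give up m c ΔT = 308·4.18·53.7 = 69136 J before reaching 0 °C.
To melt every bit of ice: 553·334 = 184702 J.
69136 J < 184702 J, so only part of the ice melts and the system sits at 0 °C.
Mass melted = 69136/334 ≈ 207 g.

m_melted ≈ 207 g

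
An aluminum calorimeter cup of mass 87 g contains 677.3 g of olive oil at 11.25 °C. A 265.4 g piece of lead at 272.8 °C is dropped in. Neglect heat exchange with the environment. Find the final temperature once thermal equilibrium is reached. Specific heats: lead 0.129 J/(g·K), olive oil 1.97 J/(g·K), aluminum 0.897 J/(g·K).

T_f ≈ 17.4 °C

With ΣQ=0 the equilibrium temperature is the m·c-weighted mean:
T_f = (34.24×272.8 + 1334.3×11.25 + 78.04×11.25) / (34.24 + 1334.3 + 78.04)
    = 25228 / 1446.6 ≈ 17.44 °C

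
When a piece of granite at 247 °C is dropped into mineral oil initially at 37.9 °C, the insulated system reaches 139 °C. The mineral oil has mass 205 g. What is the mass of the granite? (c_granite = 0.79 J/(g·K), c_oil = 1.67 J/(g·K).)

m ≈ 406 g

Heat lost by the granite = heat gained by the oil:
m×0.79×(247 − 139) = 205×1.67×(139 − 37.9)
85.32 m = 34612  ⇒  m ≈ 405.7 g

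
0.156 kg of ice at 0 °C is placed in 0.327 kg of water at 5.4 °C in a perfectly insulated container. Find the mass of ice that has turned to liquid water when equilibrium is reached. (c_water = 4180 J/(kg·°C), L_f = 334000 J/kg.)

m_melted ≈ 0.0221 kg

Water can give up m c ΔT = 0.327·4180·5.4 = 7381 J before reaching 0 °C.
Fully melting the ice requires m_ice L_f = 0.156·334000 = 52104 J.
That's not enough to melt it all — equilibrium is at 0 °C with ice remaining.
m_melt = 7381 / L_f = 0.0221 kg.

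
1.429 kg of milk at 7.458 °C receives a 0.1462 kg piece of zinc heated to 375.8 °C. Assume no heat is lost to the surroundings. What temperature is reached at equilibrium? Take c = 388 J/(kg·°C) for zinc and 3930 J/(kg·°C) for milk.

T_f ≈ 11.1 °C

Heat gained plus heat lost sum to zero:
0.1462·388·(T − 375.8) + 1.429·3930·(T − 7.458) = 0
(56.73 + 5616) T = 56.73·375.8 + 5616·7.458
T = 63201/5672.7 ≈ 11.14 °C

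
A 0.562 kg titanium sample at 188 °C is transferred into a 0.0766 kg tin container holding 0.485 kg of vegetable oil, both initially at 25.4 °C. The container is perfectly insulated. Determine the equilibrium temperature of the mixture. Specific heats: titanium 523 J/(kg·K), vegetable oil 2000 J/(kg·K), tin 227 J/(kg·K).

Energy conservation, ΣQ = 0:
0.562·523·(T − 188) + 0.485·2000·(T − 25.4) + 0.0766·227·(T − 25.4) = 0
1281.3 T = 80338
T = 80338 / 1281.3 = 62.7 °C

T_f ≈ 62.7 °C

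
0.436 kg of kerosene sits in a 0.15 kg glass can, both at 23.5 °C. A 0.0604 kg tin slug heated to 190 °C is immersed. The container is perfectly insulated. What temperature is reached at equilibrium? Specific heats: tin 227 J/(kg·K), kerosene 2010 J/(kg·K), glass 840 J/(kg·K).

T_f ≈ 25.7 °C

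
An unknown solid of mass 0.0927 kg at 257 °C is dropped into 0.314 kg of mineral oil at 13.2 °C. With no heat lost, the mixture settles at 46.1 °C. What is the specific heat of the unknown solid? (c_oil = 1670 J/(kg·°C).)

Let T be the final temperature. ΣQ_i = 0:
0.0927×c×(46.1 − 257) + 0.314×1670×(46.1 − 13.2) = 0
-19.55 c = -17252
c = -17252/-19.55 ≈ 882.4 J/(kg·°C)

c ≈ 882 J/(kg·°C)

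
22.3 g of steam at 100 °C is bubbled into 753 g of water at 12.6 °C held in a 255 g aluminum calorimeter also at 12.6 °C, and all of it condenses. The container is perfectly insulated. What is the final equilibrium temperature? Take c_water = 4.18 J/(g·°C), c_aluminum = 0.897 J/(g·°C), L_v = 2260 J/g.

Energy balance with sensible and latent terms:
steam→water at 100 °C releases m L_v = 22.3·2260 = 50398; condensate cools 100→T: 22.3·4.18·(T − 100) = 93.21(T − 100); original water: 3147.5(T − 12.6); aluminum cup: 255·0.897·(T − 12.6) = 228.74(T − 12.6)
3469.5 T = 50398 + 9321.4 + 42541 = 102260
T ≈ 29.47 °C — below 100 °C, confirming all the steam condensed.

T_f ≈ 29.5 °C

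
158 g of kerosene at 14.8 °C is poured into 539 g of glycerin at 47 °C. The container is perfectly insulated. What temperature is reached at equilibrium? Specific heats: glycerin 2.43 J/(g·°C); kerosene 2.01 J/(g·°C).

T_f ≈ 40.7 °C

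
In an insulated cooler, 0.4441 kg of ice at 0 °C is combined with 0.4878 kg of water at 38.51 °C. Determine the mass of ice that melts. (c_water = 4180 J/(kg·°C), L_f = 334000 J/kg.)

Heat available from the water dropping to 0 °C: 0.4878×4180×38.51 = 78522 J.
Fully melting the ice requires m_ice L_f = 0.4441×334000 = 148329 J.
That's not enough to melt it all — equilibrium is at 0 °C with ice remaining.
m_melt = 78522 / L_f = 0.2351 kg.

m_melted ≈ 0.235 kg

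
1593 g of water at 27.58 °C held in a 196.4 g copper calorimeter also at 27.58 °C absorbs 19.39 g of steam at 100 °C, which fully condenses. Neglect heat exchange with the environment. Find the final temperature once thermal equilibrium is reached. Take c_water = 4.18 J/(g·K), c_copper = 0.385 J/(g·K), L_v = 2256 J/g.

Conservation of energy gives ΣQ = 0:
steam→water at 100 °C releases m L_v = 19.39·2256 = 43744
  condensed water 100 °C→T: 81.05(T − 100)
  water warms: 1593·4.18·(T − 27.58) = 6658.7(T − 27.58)
  copper cup: 196.4·0.385·(T − 27.58) = 75.61(T − 27.58)
6815.4 T = 43744 + 8105 + 185733 = 237582
T ≈ 34.86 °C (< 100 °C, so full condensation is consistent).

T_f ≈ 34.9 °C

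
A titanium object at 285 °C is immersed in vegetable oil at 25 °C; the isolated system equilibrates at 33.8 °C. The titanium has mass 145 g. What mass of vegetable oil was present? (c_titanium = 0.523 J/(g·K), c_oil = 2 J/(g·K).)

m ≈ 1080 g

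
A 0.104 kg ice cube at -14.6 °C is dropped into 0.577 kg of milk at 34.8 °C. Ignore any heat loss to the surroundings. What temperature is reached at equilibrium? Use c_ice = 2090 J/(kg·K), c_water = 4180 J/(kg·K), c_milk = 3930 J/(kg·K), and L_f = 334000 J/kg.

T_f ≈ 15.2 °C

Energy conservation, ΣQ = 0:
ice -14.6→0 °C: 0.104×2090×14.6 = 3173.5; melt ice: 0.104×334000 = 34736; warm the meltwater: 434.72 T; milk cools: 0.577×3930×(T − 34.8) = 2267.6(T − 34.8)
2702.3 T = 78913 − 37909 = 41003
T ≈ 15.17 °C — above 0 °C, consistent with complete melting.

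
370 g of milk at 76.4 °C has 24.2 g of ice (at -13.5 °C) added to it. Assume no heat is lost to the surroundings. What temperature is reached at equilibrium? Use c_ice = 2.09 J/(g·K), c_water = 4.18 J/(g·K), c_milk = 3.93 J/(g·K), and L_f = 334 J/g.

Conservation of energy gives ΣQ = 0:
warm ice to 0 °C: 24.2·2.09·(0 − (-13.5)) = 682.8; latent heat to melt: 24.2·334 = 8082.8; meltwater 0→T: 24.2·4.18·T = 101.16 T; milk cools: 370·3.93·(T − 76.4) = 1454.1(T − 76.4)
1555.3 T = 111093 − 8765.6 = 102328
T ≈ 65.79 °C. Since T > 0 °C, the all-ice-melts assumption holds.

T_f ≈ 65.8 °C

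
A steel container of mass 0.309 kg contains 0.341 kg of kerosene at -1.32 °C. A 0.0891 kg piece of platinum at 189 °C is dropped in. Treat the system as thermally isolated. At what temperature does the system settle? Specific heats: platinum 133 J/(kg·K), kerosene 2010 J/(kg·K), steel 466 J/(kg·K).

T_f ≈ 1.4 °C

With ΣQ=0 the equilibrium temperature is the m·c-weighted mean:
T_f = (11.85*189 + 685.41*(-1.32) + 143.99*(-1.32)) / (11.85 + 685.41 + 143.99)
    = 1144.9 / 841.25 ≈ 1.36 °C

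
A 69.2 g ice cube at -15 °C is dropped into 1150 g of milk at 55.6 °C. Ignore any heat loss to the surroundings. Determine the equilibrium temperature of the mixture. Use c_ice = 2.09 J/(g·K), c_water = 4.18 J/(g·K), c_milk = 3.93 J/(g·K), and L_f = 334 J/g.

T_f ≈ 47.0 °C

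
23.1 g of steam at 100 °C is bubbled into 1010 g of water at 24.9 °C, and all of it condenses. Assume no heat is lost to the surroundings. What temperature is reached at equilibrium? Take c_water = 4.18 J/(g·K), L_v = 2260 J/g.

Setting the total heat transfer to zero:
condense steam: −23.1·2260 = −52206
  condensate cools 100→T: 23.1·4.18·(T − 100) = 96.56(T − 100)
  water warms: 1010·4.18·(T − 24.9) = 4221.8(T − 24.9)
4318.4 T = 52206 + 9655.8 + 105123 = 166985
T ≈ 38.67 °C, under the boiling point, so the assumption holds.

T_f ≈ 38.7 °C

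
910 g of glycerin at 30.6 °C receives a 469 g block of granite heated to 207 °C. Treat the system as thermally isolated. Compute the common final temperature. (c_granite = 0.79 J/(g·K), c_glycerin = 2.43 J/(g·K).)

Net heat exchanged in the isolated system is zero:
469*0.79*(T − 207) + 910*2.43*(T − 30.6) = 0
(370.51 + 2211.3) T = 370.51*207 + 2211.3*30.6
T = 144361 / 2581.8 = 55.9 °C

T_f ≈ 55.9 °C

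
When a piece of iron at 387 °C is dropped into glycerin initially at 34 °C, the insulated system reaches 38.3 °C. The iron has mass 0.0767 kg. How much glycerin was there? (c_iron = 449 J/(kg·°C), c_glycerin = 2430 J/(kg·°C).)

m ≈ 1.15 kg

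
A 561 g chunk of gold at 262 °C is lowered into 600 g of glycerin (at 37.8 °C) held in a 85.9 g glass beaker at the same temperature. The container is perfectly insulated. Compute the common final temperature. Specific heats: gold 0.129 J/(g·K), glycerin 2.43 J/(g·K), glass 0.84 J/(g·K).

T_f ≈ 47.9 °C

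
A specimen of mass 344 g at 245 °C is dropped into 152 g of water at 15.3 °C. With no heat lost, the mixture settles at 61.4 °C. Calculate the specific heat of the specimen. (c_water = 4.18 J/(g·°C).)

m_s c (T_s − T_f) = m_water c_water (T_f − T_0):
344·c·(245 − 61.4) = 152·4.18·(61.4 − 15.3)
63158 c = 29290  ⇒  c ≈ 0.4638 J/(g·°C)

c ≈ 0.464 J/(g·°C)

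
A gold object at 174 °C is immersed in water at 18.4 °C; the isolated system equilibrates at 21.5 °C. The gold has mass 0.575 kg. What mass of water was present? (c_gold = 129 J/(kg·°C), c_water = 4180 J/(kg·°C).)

|Q_gold| = |Q_water|:
0.575×129×(174 − 21.5) = m×4180×(21.5 − 18.4)
12958 m = 11312  ⇒  m ≈ 0.873 kg

m ≈ 0.873 kg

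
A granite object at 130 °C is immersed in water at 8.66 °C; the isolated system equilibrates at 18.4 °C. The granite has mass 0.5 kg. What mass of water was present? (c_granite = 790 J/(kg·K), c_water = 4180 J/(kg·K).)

m ≈ 1.08 kg

Taking heat into each body as positive, Σ m c ΔT = 0:
0.5×790×(18.4 − 130) + m×4180×(18.4 − 8.66) = 0
40713 m = 44082
m = 44082/40713 ≈ 1.083 kg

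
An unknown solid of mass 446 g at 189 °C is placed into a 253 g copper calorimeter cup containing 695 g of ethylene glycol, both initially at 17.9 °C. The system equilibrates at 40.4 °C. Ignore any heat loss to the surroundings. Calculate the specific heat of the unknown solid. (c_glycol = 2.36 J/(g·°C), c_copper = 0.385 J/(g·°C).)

c ≈ 0.59 J/(g·°C)

Let T be the final temperature. ΣQ_i = 0:
446·c·(40.4 − 189) + 695·2.36·(40.4 − 17.9) + 253·0.385·(40.4 − 17.9) = 0
-66276 c = -39096
c = -39096/-66276 ≈ 0.5899 J/(g·°C)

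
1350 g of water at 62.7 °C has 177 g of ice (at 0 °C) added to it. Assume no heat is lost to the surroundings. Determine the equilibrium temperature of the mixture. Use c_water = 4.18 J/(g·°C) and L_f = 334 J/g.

T_f ≈ 46.2 °C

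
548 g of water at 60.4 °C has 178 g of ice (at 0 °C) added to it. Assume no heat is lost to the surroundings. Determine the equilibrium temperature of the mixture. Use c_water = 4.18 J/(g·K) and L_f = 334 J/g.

Heat gained plus heat lost sum to zero:
fusion: m_ice L_f = 178·334 = 59452; warm the meltwater: 744.04 T; water cools: 548·4.18·(T − 60.4) = 2290.6(T − 60.4)
3034.7 T = 138355 − 59452 = 78903
T ≈ 26.00 °C (positive, so assuming full melt was valid).

T_f ≈ 26.0 °C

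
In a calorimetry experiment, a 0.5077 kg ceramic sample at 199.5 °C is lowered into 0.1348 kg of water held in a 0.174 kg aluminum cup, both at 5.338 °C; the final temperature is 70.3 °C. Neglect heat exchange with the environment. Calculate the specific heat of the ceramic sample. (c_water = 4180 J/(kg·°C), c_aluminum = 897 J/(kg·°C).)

Conservation of energy gives ΣQ = 0:
0.5077×c×(70.3 − 199.5) + 0.1348×4180×(70.3 − 5.338) + 0.174×897×(70.3 − 5.338) = 0
-65.59 c = -46743
c = -46743/-65.59 ≈ 712.6 J/(kg·°C)

c ≈ 713 J/(kg·°C)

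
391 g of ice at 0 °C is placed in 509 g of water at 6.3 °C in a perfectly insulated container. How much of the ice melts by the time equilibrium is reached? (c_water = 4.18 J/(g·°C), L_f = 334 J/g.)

Water can give up m c ΔT = 509×4.18×6.3 = 13404 J before reaching 0 °C.
Fully melting the ice requires m_ice L_f = 391×334 = 130594 J.
That's not enough to melt it all — equilibrium is at 0 °C with ice remaining.
m_melted×334 = 13404  ⇒  m_melted ≈ 40.13 g.

m_melted ≈ 40.1 g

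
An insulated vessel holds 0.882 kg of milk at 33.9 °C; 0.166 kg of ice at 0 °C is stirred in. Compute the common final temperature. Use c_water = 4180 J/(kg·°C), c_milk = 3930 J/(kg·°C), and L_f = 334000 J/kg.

Sum of m c ΔT and latent-heat terms is zero:
fusion: m_ice L_f = 0.166·334000 = 55444
  meltwater 0→T: 0.166·4180·T = 693.88 T
  milk: 3466.3(T − 33.9)
4160.1 T = 117506 − 55444 = 62062
T ≈ 14.92 °C (positive, so assuming full melt was valid).

T_f ≈ 14.9 °C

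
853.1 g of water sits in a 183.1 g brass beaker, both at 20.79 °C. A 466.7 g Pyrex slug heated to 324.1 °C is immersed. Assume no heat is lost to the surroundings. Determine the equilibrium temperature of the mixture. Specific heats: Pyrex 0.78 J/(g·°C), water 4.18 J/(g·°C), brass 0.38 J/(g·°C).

T_f = Σ m_i c_i T_i / Σ m_i c_i:
T_f = (364.03×324.1 + 3566×20.79 + 69.58×20.79) / (364.03 + 3566 + 69.58)
    = 193564 / 3999.6 ≈ 48.40 °C

T_f ≈ 48.4 °C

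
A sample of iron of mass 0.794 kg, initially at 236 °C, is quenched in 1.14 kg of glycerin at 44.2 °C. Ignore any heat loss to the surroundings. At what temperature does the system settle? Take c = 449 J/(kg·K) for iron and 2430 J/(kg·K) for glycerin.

T_f ≈ 66.1 °C

T_f = Σ m_i c_i T_i / Σ m_i c_i:
T_f = (356.51*236 + 2770.2*44.2) / (356.51 + 2770.2)
    = 206578 / 3126.7 ≈ 66.07 °C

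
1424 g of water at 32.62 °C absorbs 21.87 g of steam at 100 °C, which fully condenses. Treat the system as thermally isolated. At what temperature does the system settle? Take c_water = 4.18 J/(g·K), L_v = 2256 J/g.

Net heat exchanged in the isolated system is zero:
condense steam: −21.87×2256 = −49339
  condensed water 100 °C→T: 91.42(T − 100)
  original water: 5952.3(T − 32.62)
6043.7 T = 49339 + 9141.7 + 194165 = 252645
T ≈ 41.80 °C (< 100 °C, so full condensation is consistent).

T_f ≈ 41.8 °C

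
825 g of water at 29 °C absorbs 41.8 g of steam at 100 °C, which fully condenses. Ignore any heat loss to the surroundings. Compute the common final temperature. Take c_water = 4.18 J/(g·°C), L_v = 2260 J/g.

T_f ≈ 58.5 °C

Setting the total heat transfer to zero:
condense steam: −41.8×2260 = −94468; condensed water 100 °C→T: 174.72(T − 100); water warms: 825×4.18×(T − 29) = 3448.5(T − 29)
3623.2 T = 94468 + 17472 + 100006 = 211947
T ≈ 58.50 °C, under the boiling point, so the assumption holds.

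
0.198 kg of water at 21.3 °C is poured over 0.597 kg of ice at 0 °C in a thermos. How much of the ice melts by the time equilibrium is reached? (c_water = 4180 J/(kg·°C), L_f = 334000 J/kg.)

m_melted ≈ 0.0528 kg

Cooling the water to 0 °C releases 0.198·4180·21.3 = 17629 J.
Melting all 0.597 kg of ice would need 0.597·334000 = 199398 J.
Since 17629 < 199398 J, not all the ice melts; equilibrium is at 0 °C.
m_melt = 17629 / L_f = 0.05278 kg.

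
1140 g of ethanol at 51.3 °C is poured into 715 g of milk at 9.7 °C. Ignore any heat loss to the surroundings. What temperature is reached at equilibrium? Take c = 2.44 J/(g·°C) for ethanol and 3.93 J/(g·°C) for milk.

T_f ≈ 30.4 °C

Conservation of energy gives ΣQ = 0:
1140×2.44×(T − 51.3) + 715×3.93×(T − 9.7) = 0
5591.6 T = 169953
T = 169953/5591.6 ≈ 30.39 °C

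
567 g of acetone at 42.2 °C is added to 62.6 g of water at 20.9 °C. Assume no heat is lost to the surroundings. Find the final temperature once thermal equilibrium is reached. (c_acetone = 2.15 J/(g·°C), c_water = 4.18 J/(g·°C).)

With ΣQ=0 the equilibrium temperature is the m·c-weighted mean:
T_f = (1219·42.2 + 261.67·20.9) / (1219 + 261.67)
    = 56913 / 1480.7 ≈ 38.44 °C

T_f ≈ 38.4 °C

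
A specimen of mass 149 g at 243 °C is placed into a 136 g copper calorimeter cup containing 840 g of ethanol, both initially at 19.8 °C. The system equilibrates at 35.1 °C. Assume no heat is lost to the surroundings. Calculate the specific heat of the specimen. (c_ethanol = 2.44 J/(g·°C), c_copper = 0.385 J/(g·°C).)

c ≈ 1.04 J/(g·°C)

Conservation of energy gives ΣQ = 0:
149×c×(35.1 − 243) + 840×2.44×(35.1 − 19.8) + 136×0.385×(35.1 − 19.8) = 0
-30977 c = -32160
c = -32160/-30977 ≈ 1.038 J/(g·°C)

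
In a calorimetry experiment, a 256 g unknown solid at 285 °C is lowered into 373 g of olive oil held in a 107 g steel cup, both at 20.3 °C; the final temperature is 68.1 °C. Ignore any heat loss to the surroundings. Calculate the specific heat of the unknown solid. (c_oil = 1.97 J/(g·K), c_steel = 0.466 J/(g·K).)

c ≈ 0.675 J/(g·K)

Setting the total heat transfer to zero:
256×c×(68.1 − 285) + 373×1.97×(68.1 − 20.3) + 107×0.466×(68.1 − 20.3) = 0
-55526 c = -37507
c = -37507/-55526 ≈ 0.6755 J/(g·K)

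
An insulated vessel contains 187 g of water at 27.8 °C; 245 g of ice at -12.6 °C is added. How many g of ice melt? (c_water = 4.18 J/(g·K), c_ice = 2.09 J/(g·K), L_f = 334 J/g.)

Water can give up m c ΔT = 187×4.18×27.8 = 21730 J before reaching 0 °C.
Warming the ice to 0 °C takes 245×2.09×12.6 = 6451.8 J, leaving 15278 J for melting.
Melting all 245 g of ice would need 245×334 = 81830 J.
Since 15278 < 81830 J, not all the ice melts; equilibrium is at 0 °C.
m_melt = 15278 / L_f = 45.74 g.

m_melted ≈ 45.7 g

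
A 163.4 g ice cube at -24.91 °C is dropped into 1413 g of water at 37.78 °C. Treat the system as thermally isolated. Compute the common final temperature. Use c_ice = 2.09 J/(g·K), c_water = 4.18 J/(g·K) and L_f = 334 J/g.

T_f ≈ 24.3 °C

Heat gained plus heat lost sum to zero:
ice -24.91→0 °C: 163.4×2.09×24.91 = 8506.9
  latent heat to melt: 163.4×334 = 54576
  meltwater 0→T: 163.4×4.18×T = 683.01 T
  water: 5906.3(T − 37.78)
6589.4 T = 223142 − 63083 = 160059
T ≈ 24.29 °C. Since T > 0 °C, the all-ice-melts assumption holds.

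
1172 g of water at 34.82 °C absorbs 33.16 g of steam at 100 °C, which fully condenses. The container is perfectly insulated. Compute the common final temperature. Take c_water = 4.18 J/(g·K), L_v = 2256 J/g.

T_f ≈ 51.5 °C

Energy balance with sensible and latent terms:
condense steam: −33.16×2256 = −74809; condensed water 100 °C→T: 138.61(T − 100); original water: 4899(T − 34.82)
5037.6 T = 74809 + 13861 + 170582 = 259252
T ≈ 51.46 °C, under the boiling point, so the assumption holds.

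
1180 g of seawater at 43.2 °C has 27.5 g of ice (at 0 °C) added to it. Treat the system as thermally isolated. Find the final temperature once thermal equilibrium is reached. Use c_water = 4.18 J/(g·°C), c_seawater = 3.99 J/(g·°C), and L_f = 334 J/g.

Setting the total heat transfer to zero:
fusion: m_ice L_f = 27.5×334 = 9185; warm the meltwater: 114.95 T; seawater: 4708.2(T − 43.2)
4823.1 T = 203394 − 9185 = 194209
T ≈ 40.27 °C. Since T > 0 °C, the all-ice-melts assumption holds.

T_f ≈ 40.3 °C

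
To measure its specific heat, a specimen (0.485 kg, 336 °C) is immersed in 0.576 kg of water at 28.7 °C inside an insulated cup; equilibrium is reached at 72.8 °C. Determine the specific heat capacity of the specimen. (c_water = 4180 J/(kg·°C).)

c ≈ 832 J/(kg·°C)

Heat lost by the specimen = heat gained by the water:
0.485×c×(336 − 72.8) = 0.576×4180×(72.8 − 28.7)
127.65 c = 106179  ⇒  c ≈ 831.8 J/(kg·°C)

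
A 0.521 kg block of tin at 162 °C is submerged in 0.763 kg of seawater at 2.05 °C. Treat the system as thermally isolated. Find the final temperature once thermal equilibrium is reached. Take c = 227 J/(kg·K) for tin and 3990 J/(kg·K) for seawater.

T_f ≈ 8.0 °C

Set heat shed by the hot body equal to heat absorbed by the cold body:
0.521*227*(162 − T) = 0.763*3990*(T − 2.05)
118.27(162 − T) = 3044.4(T − 2.05)
3162.6 T = 25400  ⇒  T ≈ 8.03 °C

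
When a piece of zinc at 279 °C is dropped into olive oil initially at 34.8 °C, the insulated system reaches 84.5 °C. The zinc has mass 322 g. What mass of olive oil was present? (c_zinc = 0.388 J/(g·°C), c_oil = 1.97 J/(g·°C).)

Let T be the final temperature. ΣQ_i = 0:
322·0.388·(84.5 − 279) + m·1.97·(84.5 − 34.8) = 0
97.91 m = 24300
m = 24300/97.91 ≈ 248.2 g

m ≈ 248 g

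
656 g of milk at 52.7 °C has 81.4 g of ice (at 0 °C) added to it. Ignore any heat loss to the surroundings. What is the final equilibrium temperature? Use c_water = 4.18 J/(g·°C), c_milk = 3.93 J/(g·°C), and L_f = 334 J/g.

Net heat exchanged in the isolated system is zero:
fusion: m_ice L_f = 81.4·334 = 27188; meltwater 0→T: 81.4·4.18·T = 340.25 T; milk: 2578.1(T − 52.7)
2918.3 T = 135865 − 27188 = 108677
T ≈ 37.24 °C — above 0 °C, consistent with complete melting.

T_f ≈ 37.2 °C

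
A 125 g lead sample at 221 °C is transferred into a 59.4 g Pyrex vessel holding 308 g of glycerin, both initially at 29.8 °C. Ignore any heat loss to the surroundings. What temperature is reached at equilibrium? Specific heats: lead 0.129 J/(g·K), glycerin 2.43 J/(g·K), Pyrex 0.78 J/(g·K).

T_f ≈ 33.6 °C

Heat gained plus heat lost sum to zero:
125*0.129*(T − 221) + 308*2.43*(T − 29.8) + 59.4*0.78*(T − 29.8) = 0
16.12(T − 221) + 748.44(T − 29.8) + 46.33(T − 29.8) = 0
(16.12 + 748.44 + 46.33) T = 16.12*221 + 748.44*29.8 + 46.33*29.8
T ≈ 33.60 °C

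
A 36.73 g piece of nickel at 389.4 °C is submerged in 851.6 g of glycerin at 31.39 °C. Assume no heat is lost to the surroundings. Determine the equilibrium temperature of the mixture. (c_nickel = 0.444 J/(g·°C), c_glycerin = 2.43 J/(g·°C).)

T_f = Σ m_i c_i T_i / Σ m_i c_i:
T_f = (16.31·389.4 + 2069.4·31.39) / (16.31 + 2069.4)
    = 71308 / 2085.7 ≈ 34.19 °C

T_f ≈ 34.2 °C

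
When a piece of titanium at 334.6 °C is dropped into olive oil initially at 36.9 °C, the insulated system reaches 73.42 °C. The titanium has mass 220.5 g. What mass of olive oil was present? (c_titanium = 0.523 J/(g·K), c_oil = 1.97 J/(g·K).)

m ≈ 419 g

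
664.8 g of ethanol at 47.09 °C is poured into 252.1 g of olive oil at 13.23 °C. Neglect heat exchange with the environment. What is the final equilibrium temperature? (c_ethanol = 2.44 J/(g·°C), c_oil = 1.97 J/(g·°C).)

T_f ≈ 39.2 °C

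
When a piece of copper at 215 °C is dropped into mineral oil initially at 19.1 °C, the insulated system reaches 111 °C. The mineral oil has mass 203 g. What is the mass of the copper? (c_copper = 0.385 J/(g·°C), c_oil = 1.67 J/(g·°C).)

Heat lost by the copper = heat gained by the oil:
m·0.385·(215 − 111) = 203·1.67·(111 − 19.1)
40.04 m = 31155  ⇒  m ≈ 778.1 g

m ≈ 778 g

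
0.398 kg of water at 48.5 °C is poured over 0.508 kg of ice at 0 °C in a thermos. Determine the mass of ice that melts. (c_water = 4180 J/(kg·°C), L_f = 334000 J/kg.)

m_melted ≈ 0.242 kg

Heat available from the water dropping to 0 °C: 0.398·4180·48.5 = 80687 J.
Melting all 0.508 kg of ice would need 0.508·334000 = 169672 J.
Since 80687 < 169672 J, not all the ice melts; equilibrium is at 0 °C.
m_melt = 80687 / L_f = 0.2416 kg.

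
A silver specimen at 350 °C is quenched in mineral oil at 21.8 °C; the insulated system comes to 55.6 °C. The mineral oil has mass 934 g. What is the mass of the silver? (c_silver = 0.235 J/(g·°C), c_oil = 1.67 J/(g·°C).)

Setting the total heat transfer to zero:
m·0.235·(55.6 − 350) + 934·1.67·(55.6 − 21.8) = 0
-69.18 m = -52721
m = -52721/-69.18 ≈ 762 g

m ≈ 762 g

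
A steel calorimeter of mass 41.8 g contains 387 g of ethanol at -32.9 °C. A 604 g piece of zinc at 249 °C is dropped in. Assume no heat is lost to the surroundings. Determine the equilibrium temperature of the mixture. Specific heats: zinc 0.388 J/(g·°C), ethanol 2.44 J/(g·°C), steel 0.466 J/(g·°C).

T_f is the heat-capacity-weighted average of the initial temperatures:
T_f = (234.35*249 + 944.28*(-32.9) + 19.48*(-32.9)) / (234.35 + 944.28 + 19.48)
    = 26646 / 1198.1 ≈ 22.24 °C

T_f ≈ 22.2 °C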